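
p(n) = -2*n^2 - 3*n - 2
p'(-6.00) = 21.00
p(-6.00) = -56.00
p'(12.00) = -51.00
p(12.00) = -326.00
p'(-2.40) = 6.60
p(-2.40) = -6.32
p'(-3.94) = 12.76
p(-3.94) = -21.23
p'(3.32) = -16.28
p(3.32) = -34.00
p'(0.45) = -4.80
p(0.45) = -3.76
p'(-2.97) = 8.88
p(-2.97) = -10.73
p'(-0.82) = 0.28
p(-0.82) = -0.88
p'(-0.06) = -2.76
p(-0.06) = -1.83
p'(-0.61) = -0.56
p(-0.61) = -0.91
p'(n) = -4*n - 3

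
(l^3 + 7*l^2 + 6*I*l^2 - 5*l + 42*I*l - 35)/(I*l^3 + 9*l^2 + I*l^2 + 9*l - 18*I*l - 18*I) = (-I*l^3 + l^2*(6 - 7*I) + l*(42 + 5*I) + 35*I)/(l^3 + l^2*(1 - 9*I) - 9*l*(2 + I) - 18)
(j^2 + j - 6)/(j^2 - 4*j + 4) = (j + 3)/(j - 2)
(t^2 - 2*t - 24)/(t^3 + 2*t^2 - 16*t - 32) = (t - 6)/(t^2 - 2*t - 8)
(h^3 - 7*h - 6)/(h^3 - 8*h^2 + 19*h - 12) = (h^2 + 3*h + 2)/(h^2 - 5*h + 4)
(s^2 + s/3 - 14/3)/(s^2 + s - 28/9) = 3*(s - 2)/(3*s - 4)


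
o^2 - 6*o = o*(o - 6)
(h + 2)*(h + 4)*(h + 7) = h^3 + 13*h^2 + 50*h + 56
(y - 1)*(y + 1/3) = y^2 - 2*y/3 - 1/3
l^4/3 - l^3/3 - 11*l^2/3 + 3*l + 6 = (l/3 + 1)*(l - 3)*(l - 2)*(l + 1)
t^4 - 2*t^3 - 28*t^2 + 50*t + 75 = (t - 5)*(t - 3)*(t + 1)*(t + 5)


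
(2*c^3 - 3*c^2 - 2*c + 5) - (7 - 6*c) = 2*c^3 - 3*c^2 + 4*c - 2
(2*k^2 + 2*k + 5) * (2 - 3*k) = -6*k^3 - 2*k^2 - 11*k + 10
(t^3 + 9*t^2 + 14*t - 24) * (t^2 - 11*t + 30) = t^5 - 2*t^4 - 55*t^3 + 92*t^2 + 684*t - 720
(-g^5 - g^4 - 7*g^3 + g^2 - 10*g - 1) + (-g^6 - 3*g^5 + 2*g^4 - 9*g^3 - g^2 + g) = -g^6 - 4*g^5 + g^4 - 16*g^3 - 9*g - 1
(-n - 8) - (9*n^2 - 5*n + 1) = -9*n^2 + 4*n - 9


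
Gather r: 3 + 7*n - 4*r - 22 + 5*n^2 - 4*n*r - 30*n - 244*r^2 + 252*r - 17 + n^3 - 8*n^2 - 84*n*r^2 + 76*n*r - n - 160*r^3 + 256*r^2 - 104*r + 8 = n^3 - 3*n^2 - 24*n - 160*r^3 + r^2*(12 - 84*n) + r*(72*n + 144) - 28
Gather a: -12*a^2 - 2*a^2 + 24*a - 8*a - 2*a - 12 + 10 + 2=-14*a^2 + 14*a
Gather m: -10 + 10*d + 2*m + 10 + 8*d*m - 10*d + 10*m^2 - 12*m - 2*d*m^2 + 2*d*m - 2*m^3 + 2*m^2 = -2*m^3 + m^2*(12 - 2*d) + m*(10*d - 10)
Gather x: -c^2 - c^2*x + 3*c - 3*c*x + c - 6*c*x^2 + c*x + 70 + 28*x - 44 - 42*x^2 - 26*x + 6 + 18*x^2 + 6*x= -c^2 + 4*c + x^2*(-6*c - 24) + x*(-c^2 - 2*c + 8) + 32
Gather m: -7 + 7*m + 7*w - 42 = 7*m + 7*w - 49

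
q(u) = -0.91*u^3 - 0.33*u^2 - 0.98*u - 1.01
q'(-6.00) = -95.30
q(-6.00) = 189.55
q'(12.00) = -402.02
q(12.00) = -1632.77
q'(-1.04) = -3.25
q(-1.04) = 0.68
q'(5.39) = -83.85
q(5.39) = -158.38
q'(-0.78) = -2.13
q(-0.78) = -0.01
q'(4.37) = -56.00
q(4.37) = -87.54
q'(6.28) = -112.79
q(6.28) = -245.56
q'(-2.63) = -18.13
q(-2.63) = 15.84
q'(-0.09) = -0.94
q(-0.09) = -0.92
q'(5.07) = -74.50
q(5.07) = -133.06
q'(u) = -2.73*u^2 - 0.66*u - 0.98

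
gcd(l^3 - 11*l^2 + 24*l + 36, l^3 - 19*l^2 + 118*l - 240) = l - 6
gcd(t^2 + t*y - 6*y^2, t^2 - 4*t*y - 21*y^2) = t + 3*y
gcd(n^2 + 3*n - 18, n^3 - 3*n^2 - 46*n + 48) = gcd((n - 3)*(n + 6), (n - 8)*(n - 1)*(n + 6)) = n + 6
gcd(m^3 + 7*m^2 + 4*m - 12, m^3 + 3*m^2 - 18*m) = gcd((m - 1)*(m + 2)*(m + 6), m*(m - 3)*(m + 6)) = m + 6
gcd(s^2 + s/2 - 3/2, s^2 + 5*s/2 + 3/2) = s + 3/2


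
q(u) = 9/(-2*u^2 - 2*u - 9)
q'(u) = 9*(4*u + 2)/(-2*u^2 - 2*u - 9)^2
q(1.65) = -0.51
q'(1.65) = 0.25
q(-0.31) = -1.05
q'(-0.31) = 0.09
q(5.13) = -0.13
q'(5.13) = 0.04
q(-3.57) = -0.33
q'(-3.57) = -0.15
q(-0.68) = -1.05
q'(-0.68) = -0.09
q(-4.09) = -0.26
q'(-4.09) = -0.11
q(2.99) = -0.27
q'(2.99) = 0.12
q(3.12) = -0.26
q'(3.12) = 0.11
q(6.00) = -0.10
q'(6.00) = 0.03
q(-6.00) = -0.13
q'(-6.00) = -0.04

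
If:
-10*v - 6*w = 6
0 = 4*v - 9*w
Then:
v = -9/19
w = -4/19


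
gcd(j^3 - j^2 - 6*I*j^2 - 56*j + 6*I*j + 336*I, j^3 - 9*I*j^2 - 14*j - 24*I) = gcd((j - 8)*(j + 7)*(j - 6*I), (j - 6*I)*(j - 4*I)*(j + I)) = j - 6*I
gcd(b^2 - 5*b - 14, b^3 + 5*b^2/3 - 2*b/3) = b + 2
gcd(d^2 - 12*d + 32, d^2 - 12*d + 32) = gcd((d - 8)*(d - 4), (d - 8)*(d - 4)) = d^2 - 12*d + 32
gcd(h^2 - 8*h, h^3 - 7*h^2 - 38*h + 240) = h - 8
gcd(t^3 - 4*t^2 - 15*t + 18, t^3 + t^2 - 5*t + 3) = t^2 + 2*t - 3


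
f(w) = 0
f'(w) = 0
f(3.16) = 0.00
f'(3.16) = 0.00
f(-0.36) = 0.00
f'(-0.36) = 0.00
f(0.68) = 0.00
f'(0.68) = 0.00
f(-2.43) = 0.00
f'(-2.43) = 0.00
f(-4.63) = 0.00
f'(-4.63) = 0.00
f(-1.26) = 0.00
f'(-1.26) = 0.00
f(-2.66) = 0.00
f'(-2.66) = 0.00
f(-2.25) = 0.00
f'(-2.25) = 0.00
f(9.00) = 0.00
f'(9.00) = 0.00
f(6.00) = 0.00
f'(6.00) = 0.00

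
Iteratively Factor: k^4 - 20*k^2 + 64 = (k - 2)*(k^3 + 2*k^2 - 16*k - 32) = (k - 2)*(k + 2)*(k^2 - 16) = (k - 2)*(k + 2)*(k + 4)*(k - 4)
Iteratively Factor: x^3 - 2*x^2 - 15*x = (x)*(x^2 - 2*x - 15) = x*(x + 3)*(x - 5)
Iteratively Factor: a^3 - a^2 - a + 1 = (a - 1)*(a^2 - 1) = (a - 1)*(a + 1)*(a - 1)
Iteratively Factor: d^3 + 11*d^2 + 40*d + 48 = (d + 4)*(d^2 + 7*d + 12) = (d + 3)*(d + 4)*(d + 4)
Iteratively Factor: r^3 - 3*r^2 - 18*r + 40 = (r - 2)*(r^2 - r - 20) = (r - 5)*(r - 2)*(r + 4)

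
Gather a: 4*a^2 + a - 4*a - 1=4*a^2 - 3*a - 1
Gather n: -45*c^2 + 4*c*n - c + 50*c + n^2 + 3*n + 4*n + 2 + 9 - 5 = -45*c^2 + 49*c + n^2 + n*(4*c + 7) + 6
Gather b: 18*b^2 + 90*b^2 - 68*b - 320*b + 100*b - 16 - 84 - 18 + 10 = 108*b^2 - 288*b - 108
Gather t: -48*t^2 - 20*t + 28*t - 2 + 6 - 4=-48*t^2 + 8*t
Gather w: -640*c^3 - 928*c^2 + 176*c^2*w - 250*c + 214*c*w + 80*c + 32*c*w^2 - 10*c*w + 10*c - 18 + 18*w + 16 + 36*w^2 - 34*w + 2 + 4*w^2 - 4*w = -640*c^3 - 928*c^2 - 160*c + w^2*(32*c + 40) + w*(176*c^2 + 204*c - 20)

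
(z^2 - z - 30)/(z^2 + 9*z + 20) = (z - 6)/(z + 4)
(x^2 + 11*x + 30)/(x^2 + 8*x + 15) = (x + 6)/(x + 3)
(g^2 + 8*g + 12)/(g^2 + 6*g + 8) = (g + 6)/(g + 4)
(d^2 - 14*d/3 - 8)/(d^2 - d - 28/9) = 3*(d - 6)/(3*d - 7)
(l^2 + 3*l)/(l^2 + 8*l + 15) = l/(l + 5)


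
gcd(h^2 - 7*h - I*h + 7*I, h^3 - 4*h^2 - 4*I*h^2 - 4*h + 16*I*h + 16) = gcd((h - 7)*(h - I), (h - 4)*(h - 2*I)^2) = 1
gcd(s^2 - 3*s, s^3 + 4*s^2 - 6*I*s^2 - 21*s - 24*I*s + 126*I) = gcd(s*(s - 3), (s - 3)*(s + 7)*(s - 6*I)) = s - 3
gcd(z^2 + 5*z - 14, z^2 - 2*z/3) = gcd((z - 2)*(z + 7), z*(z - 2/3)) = 1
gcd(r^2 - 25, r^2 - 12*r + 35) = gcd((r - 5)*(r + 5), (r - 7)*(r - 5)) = r - 5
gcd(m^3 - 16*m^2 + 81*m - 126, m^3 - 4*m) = 1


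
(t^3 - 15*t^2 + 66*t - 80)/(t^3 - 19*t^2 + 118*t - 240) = (t - 2)/(t - 6)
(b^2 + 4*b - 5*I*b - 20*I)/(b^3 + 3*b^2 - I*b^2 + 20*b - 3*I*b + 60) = (b + 4)/(b^2 + b*(3 + 4*I) + 12*I)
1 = 1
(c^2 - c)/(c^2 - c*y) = (c - 1)/(c - y)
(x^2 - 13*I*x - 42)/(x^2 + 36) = (x - 7*I)/(x + 6*I)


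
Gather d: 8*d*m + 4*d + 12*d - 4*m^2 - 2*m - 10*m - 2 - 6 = d*(8*m + 16) - 4*m^2 - 12*m - 8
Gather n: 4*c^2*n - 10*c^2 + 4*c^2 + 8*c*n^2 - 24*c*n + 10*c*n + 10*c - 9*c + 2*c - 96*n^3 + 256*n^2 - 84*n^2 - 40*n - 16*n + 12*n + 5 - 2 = -6*c^2 + 3*c - 96*n^3 + n^2*(8*c + 172) + n*(4*c^2 - 14*c - 44) + 3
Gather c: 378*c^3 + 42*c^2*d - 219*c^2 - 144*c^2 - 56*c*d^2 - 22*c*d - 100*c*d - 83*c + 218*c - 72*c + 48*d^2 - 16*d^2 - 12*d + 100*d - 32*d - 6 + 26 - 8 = 378*c^3 + c^2*(42*d - 363) + c*(-56*d^2 - 122*d + 63) + 32*d^2 + 56*d + 12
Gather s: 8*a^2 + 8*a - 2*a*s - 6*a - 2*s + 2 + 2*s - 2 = 8*a^2 - 2*a*s + 2*a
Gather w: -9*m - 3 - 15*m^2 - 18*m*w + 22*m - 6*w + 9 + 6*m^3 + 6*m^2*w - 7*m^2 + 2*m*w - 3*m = 6*m^3 - 22*m^2 + 10*m + w*(6*m^2 - 16*m - 6) + 6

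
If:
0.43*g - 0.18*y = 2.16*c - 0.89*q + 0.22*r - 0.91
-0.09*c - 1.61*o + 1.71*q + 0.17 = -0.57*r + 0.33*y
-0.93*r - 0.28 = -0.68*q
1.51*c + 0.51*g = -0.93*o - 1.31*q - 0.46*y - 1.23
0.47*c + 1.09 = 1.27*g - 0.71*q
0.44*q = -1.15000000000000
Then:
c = -5.56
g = -2.66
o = -14.46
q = -2.61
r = -2.21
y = 55.19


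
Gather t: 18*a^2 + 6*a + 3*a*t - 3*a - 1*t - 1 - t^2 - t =18*a^2 + 3*a - t^2 + t*(3*a - 2) - 1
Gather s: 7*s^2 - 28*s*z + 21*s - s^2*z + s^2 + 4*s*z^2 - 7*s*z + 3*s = s^2*(8 - z) + s*(4*z^2 - 35*z + 24)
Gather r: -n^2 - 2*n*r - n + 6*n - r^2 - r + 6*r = -n^2 + 5*n - r^2 + r*(5 - 2*n)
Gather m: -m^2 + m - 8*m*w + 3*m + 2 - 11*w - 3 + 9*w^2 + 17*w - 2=-m^2 + m*(4 - 8*w) + 9*w^2 + 6*w - 3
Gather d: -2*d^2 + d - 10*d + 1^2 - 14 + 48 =-2*d^2 - 9*d + 35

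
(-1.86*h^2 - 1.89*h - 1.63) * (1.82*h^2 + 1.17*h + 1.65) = -3.3852*h^4 - 5.616*h^3 - 8.2469*h^2 - 5.0256*h - 2.6895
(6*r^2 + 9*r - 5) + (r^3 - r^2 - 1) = r^3 + 5*r^2 + 9*r - 6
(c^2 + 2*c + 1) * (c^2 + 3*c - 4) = c^4 + 5*c^3 + 3*c^2 - 5*c - 4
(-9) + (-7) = -16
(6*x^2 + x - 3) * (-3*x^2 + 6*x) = -18*x^4 + 33*x^3 + 15*x^2 - 18*x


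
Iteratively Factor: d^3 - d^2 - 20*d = (d - 5)*(d^2 + 4*d) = (d - 5)*(d + 4)*(d)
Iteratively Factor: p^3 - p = (p + 1)*(p^2 - p) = p*(p + 1)*(p - 1)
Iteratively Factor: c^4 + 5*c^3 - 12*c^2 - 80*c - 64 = (c + 1)*(c^3 + 4*c^2 - 16*c - 64) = (c - 4)*(c + 1)*(c^2 + 8*c + 16) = (c - 4)*(c + 1)*(c + 4)*(c + 4)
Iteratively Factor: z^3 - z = (z - 1)*(z^2 + z) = (z - 1)*(z + 1)*(z)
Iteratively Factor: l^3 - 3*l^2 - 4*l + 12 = (l - 3)*(l^2 - 4) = (l - 3)*(l + 2)*(l - 2)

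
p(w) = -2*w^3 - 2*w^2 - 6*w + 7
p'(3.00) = -72.00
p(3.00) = -83.00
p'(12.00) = -918.00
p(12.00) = -3809.00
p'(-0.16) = -5.51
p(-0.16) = 7.92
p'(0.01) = -6.04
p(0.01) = 6.94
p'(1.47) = -24.85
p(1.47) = -12.49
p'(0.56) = -10.12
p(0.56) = 2.66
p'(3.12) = -76.89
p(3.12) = -91.93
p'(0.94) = -15.06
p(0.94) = -2.07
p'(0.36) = -8.22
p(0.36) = 4.49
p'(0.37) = -8.30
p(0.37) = 4.40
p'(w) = -6*w^2 - 4*w - 6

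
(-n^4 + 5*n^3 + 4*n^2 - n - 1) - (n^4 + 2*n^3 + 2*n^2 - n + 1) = -2*n^4 + 3*n^3 + 2*n^2 - 2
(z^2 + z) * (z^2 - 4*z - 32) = z^4 - 3*z^3 - 36*z^2 - 32*z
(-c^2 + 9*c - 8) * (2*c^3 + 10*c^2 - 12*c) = -2*c^5 + 8*c^4 + 86*c^3 - 188*c^2 + 96*c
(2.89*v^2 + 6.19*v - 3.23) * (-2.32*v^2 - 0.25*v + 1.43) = -6.7048*v^4 - 15.0833*v^3 + 10.0788*v^2 + 9.6592*v - 4.6189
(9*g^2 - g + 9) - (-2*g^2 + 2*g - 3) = 11*g^2 - 3*g + 12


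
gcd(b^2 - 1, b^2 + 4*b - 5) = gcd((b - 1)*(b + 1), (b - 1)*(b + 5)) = b - 1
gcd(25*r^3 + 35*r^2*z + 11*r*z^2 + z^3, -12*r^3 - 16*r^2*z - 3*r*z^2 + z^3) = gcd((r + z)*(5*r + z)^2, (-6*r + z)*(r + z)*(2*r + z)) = r + z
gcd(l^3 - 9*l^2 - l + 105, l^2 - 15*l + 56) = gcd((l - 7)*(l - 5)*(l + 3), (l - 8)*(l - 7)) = l - 7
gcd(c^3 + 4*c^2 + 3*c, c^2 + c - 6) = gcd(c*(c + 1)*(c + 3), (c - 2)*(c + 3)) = c + 3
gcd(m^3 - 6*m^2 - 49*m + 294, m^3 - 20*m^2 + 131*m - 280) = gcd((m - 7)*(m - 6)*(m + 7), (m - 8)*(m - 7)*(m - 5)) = m - 7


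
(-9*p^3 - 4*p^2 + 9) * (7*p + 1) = -63*p^4 - 37*p^3 - 4*p^2 + 63*p + 9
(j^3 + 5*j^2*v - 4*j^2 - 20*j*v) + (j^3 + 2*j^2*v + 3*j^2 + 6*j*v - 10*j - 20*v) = 2*j^3 + 7*j^2*v - j^2 - 14*j*v - 10*j - 20*v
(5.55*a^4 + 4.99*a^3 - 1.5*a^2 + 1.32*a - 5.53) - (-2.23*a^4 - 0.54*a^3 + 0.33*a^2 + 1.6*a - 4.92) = 7.78*a^4 + 5.53*a^3 - 1.83*a^2 - 0.28*a - 0.61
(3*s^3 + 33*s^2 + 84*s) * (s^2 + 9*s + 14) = 3*s^5 + 60*s^4 + 423*s^3 + 1218*s^2 + 1176*s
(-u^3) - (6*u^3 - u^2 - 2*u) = -7*u^3 + u^2 + 2*u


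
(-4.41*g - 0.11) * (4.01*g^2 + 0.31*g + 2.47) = -17.6841*g^3 - 1.8082*g^2 - 10.9268*g - 0.2717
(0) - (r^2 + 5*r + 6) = -r^2 - 5*r - 6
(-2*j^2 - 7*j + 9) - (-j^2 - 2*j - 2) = -j^2 - 5*j + 11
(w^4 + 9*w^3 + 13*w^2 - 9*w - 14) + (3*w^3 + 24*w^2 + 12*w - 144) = w^4 + 12*w^3 + 37*w^2 + 3*w - 158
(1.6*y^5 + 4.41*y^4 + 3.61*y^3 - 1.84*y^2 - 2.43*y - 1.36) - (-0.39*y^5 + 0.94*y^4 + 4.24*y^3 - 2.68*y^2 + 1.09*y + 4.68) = 1.99*y^5 + 3.47*y^4 - 0.63*y^3 + 0.84*y^2 - 3.52*y - 6.04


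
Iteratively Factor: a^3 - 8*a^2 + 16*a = (a - 4)*(a^2 - 4*a) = a*(a - 4)*(a - 4)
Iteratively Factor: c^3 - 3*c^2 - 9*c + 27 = (c - 3)*(c^2 - 9) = (c - 3)*(c + 3)*(c - 3)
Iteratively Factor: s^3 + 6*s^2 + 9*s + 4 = (s + 1)*(s^2 + 5*s + 4) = (s + 1)*(s + 4)*(s + 1)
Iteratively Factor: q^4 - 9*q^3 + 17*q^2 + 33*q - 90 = (q + 2)*(q^3 - 11*q^2 + 39*q - 45) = (q - 5)*(q + 2)*(q^2 - 6*q + 9) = (q - 5)*(q - 3)*(q + 2)*(q - 3)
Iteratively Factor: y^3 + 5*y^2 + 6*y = (y + 3)*(y^2 + 2*y) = y*(y + 3)*(y + 2)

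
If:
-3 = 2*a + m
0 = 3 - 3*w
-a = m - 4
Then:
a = -7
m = 11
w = 1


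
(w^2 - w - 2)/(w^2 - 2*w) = (w + 1)/w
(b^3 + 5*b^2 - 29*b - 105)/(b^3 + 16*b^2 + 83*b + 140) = (b^2 - 2*b - 15)/(b^2 + 9*b + 20)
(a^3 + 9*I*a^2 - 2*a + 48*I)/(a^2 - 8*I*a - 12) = (a^2 + 11*I*a - 24)/(a - 6*I)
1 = 1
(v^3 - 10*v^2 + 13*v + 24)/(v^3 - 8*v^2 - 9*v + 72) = (v + 1)/(v + 3)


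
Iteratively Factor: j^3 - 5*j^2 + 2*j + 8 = (j - 4)*(j^2 - j - 2) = (j - 4)*(j + 1)*(j - 2)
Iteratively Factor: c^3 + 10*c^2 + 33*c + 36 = (c + 4)*(c^2 + 6*c + 9) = (c + 3)*(c + 4)*(c + 3)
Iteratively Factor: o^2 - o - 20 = (o - 5)*(o + 4)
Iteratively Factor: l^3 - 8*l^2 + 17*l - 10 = (l - 5)*(l^2 - 3*l + 2) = (l - 5)*(l - 1)*(l - 2)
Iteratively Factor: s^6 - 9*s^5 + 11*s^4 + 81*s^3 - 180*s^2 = (s)*(s^5 - 9*s^4 + 11*s^3 + 81*s^2 - 180*s) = s*(s - 3)*(s^4 - 6*s^3 - 7*s^2 + 60*s) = s*(s - 4)*(s - 3)*(s^3 - 2*s^2 - 15*s) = s*(s - 4)*(s - 3)*(s + 3)*(s^2 - 5*s) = s^2*(s - 4)*(s - 3)*(s + 3)*(s - 5)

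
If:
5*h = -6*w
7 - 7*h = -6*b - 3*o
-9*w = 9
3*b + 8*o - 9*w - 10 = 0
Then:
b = 41/195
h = 6/5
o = 3/65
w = -1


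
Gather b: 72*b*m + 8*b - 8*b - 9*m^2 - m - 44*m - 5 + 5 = 72*b*m - 9*m^2 - 45*m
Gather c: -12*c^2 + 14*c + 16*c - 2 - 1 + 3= -12*c^2 + 30*c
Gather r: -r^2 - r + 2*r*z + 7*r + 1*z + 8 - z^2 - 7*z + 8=-r^2 + r*(2*z + 6) - z^2 - 6*z + 16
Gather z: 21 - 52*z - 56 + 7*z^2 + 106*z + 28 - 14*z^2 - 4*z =-7*z^2 + 50*z - 7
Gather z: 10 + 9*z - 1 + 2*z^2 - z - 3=2*z^2 + 8*z + 6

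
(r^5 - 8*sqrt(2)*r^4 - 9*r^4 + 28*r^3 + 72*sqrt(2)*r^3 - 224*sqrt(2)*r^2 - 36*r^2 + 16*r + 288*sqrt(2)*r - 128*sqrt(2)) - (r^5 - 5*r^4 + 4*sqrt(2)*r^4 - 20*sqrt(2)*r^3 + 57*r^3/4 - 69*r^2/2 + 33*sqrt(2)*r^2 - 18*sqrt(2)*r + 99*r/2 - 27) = -12*sqrt(2)*r^4 - 4*r^4 + 55*r^3/4 + 92*sqrt(2)*r^3 - 257*sqrt(2)*r^2 - 3*r^2/2 - 67*r/2 + 306*sqrt(2)*r - 128*sqrt(2) + 27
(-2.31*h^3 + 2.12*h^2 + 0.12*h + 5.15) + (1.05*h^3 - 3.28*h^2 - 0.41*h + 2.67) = -1.26*h^3 - 1.16*h^2 - 0.29*h + 7.82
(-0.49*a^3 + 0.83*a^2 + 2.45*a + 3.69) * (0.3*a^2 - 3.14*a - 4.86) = -0.147*a^5 + 1.7876*a^4 + 0.5102*a^3 - 10.6198*a^2 - 23.4936*a - 17.9334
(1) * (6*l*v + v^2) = 6*l*v + v^2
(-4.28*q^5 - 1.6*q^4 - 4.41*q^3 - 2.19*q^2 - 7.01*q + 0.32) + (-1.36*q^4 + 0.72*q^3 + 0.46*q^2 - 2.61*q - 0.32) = -4.28*q^5 - 2.96*q^4 - 3.69*q^3 - 1.73*q^2 - 9.62*q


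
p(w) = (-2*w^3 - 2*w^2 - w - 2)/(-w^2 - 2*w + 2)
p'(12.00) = 1.95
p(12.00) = 22.64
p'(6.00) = 1.85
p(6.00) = 11.13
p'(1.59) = -0.21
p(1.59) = 4.50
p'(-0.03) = -1.33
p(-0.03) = -0.96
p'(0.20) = -3.57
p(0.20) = -1.47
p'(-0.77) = -0.58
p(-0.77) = -0.51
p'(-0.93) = -0.84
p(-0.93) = -0.40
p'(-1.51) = -3.40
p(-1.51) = 0.67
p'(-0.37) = -0.47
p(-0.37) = -0.69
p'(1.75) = 0.34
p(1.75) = 4.51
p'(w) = (2*w + 2)*(-2*w^3 - 2*w^2 - w - 2)/(-w^2 - 2*w + 2)^2 + (-6*w^2 - 4*w - 1)/(-w^2 - 2*w + 2) = (2*w^4 + 8*w^3 - 9*w^2 - 12*w - 6)/(w^4 + 4*w^3 - 8*w + 4)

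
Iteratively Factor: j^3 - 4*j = (j)*(j^2 - 4) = j*(j - 2)*(j + 2)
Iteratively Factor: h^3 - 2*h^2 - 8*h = (h)*(h^2 - 2*h - 8) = h*(h - 4)*(h + 2)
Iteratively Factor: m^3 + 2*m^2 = (m)*(m^2 + 2*m) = m*(m + 2)*(m)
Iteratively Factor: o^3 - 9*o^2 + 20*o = (o - 5)*(o^2 - 4*o) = o*(o - 5)*(o - 4)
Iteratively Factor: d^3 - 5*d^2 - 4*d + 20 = (d + 2)*(d^2 - 7*d + 10) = (d - 2)*(d + 2)*(d - 5)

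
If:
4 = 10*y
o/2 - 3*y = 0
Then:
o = 12/5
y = 2/5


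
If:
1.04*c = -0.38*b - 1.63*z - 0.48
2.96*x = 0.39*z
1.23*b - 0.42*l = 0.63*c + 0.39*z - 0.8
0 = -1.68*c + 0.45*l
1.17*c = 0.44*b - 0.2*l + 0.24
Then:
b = -0.77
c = -0.05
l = -0.19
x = -0.01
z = -0.08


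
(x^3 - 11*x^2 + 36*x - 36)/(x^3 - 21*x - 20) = (-x^3 + 11*x^2 - 36*x + 36)/(-x^3 + 21*x + 20)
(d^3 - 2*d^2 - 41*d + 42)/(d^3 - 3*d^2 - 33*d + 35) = (d + 6)/(d + 5)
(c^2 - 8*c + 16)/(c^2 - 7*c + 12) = (c - 4)/(c - 3)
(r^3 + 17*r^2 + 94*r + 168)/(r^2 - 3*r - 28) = (r^2 + 13*r + 42)/(r - 7)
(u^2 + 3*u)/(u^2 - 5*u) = (u + 3)/(u - 5)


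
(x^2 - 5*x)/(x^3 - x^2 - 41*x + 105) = x/(x^2 + 4*x - 21)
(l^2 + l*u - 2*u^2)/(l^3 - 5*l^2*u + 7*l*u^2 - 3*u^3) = (l + 2*u)/(l^2 - 4*l*u + 3*u^2)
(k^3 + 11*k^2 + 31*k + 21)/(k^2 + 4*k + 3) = k + 7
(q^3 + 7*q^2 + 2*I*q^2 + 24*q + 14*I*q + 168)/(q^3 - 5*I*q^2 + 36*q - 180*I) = (q^2 + q*(7 - 4*I) - 28*I)/(q^2 - 11*I*q - 30)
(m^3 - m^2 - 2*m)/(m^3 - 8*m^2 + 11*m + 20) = m*(m - 2)/(m^2 - 9*m + 20)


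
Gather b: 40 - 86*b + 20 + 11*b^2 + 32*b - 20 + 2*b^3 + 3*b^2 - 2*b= 2*b^3 + 14*b^2 - 56*b + 40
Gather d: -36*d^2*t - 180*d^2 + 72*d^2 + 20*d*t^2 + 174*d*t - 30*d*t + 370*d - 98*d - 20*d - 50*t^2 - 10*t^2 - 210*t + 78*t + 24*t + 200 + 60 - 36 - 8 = d^2*(-36*t - 108) + d*(20*t^2 + 144*t + 252) - 60*t^2 - 108*t + 216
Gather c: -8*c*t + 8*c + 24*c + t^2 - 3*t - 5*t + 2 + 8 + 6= c*(32 - 8*t) + t^2 - 8*t + 16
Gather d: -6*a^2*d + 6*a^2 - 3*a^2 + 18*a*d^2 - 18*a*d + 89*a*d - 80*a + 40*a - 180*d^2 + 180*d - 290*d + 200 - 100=3*a^2 - 40*a + d^2*(18*a - 180) + d*(-6*a^2 + 71*a - 110) + 100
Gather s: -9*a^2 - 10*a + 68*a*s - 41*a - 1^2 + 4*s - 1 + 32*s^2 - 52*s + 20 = -9*a^2 - 51*a + 32*s^2 + s*(68*a - 48) + 18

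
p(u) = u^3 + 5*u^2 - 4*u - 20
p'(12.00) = 548.00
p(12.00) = 2380.00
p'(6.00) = 164.00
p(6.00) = 352.00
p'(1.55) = 18.71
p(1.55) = -10.46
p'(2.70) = 44.87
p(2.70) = 25.33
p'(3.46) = 66.51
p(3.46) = 67.44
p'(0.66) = 3.91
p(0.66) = -20.17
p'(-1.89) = -12.18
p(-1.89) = -1.33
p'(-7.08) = 75.58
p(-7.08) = -95.94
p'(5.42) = 138.33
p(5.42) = 264.42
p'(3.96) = 82.64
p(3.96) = 104.67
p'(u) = 3*u^2 + 10*u - 4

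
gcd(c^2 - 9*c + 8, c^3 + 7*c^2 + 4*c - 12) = c - 1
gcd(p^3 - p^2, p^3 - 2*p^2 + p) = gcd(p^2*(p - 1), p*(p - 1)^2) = p^2 - p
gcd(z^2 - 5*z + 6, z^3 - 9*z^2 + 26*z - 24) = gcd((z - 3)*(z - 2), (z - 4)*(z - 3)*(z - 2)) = z^2 - 5*z + 6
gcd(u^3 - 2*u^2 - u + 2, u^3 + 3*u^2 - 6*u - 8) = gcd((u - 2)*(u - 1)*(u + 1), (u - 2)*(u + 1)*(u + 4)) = u^2 - u - 2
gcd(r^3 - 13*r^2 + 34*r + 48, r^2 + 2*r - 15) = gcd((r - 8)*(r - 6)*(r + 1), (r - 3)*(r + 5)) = 1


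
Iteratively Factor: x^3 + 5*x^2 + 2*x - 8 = (x - 1)*(x^2 + 6*x + 8) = (x - 1)*(x + 4)*(x + 2)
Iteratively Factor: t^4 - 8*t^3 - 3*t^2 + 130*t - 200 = (t - 5)*(t^3 - 3*t^2 - 18*t + 40) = (t - 5)*(t + 4)*(t^2 - 7*t + 10) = (t - 5)^2*(t + 4)*(t - 2)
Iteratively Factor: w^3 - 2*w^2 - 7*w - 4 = (w - 4)*(w^2 + 2*w + 1) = (w - 4)*(w + 1)*(w + 1)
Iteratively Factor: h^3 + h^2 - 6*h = (h - 2)*(h^2 + 3*h) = h*(h - 2)*(h + 3)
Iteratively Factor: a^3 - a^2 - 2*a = (a)*(a^2 - a - 2) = a*(a - 2)*(a + 1)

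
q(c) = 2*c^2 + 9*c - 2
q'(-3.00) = -3.00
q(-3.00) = -11.00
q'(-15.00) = -51.00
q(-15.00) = 313.00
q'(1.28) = 14.12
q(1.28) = 12.80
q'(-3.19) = -3.76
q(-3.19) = -10.36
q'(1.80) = 16.20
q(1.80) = 20.68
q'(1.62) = 15.48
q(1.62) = 17.83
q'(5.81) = 32.24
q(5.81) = 117.80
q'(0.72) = 11.88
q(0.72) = 5.52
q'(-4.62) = -9.48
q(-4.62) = -0.89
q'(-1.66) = 2.36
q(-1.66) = -11.43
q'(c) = 4*c + 9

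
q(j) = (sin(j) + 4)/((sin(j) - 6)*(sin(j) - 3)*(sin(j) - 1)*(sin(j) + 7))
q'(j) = -(sin(j) + 4)*cos(j)/((sin(j) - 6)*(sin(j) - 3)*(sin(j) - 1)*(sin(j) + 7)^2) + cos(j)/((sin(j) - 6)*(sin(j) - 3)*(sin(j) - 1)*(sin(j) + 7)) - (sin(j) + 4)*cos(j)/((sin(j) - 6)*(sin(j) - 3)*(sin(j) - 1)^2*(sin(j) + 7)) - (sin(j) + 4)*cos(j)/((sin(j) - 6)*(sin(j) - 3)^2*(sin(j) - 1)*(sin(j) + 7)) - (sin(j) + 4)*cos(j)/((sin(j) - 6)^2*(sin(j) - 3)*(sin(j) - 1)*(sin(j) + 7))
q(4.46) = -0.01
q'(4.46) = 0.00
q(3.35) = -0.02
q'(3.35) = 0.03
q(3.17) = -0.03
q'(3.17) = 0.05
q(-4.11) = -0.31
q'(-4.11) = 1.13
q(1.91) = -1.05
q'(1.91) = 6.40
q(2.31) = -0.20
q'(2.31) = 0.60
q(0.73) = -0.15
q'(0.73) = -0.41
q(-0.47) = -0.02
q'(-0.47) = -0.02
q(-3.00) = -0.03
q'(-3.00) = 0.04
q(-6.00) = -0.05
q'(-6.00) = -0.10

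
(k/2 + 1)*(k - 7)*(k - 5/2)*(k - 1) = k^4/2 - 17*k^3/4 + 3*k^2 + 73*k/4 - 35/2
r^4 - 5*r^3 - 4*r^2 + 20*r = r*(r - 5)*(r - 2)*(r + 2)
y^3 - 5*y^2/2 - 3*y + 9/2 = (y - 3)*(y - 1)*(y + 3/2)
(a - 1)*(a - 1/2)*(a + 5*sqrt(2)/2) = a^3 - 3*a^2/2 + 5*sqrt(2)*a^2/2 - 15*sqrt(2)*a/4 + a/2 + 5*sqrt(2)/4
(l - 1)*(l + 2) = l^2 + l - 2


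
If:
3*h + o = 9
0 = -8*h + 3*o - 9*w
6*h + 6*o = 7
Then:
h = 47/12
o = -11/4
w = -475/108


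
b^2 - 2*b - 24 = (b - 6)*(b + 4)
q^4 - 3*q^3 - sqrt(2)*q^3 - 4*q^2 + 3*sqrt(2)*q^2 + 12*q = q*(q - 3)*(q - 2*sqrt(2))*(q + sqrt(2))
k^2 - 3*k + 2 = (k - 2)*(k - 1)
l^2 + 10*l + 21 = (l + 3)*(l + 7)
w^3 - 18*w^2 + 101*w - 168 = (w - 8)*(w - 7)*(w - 3)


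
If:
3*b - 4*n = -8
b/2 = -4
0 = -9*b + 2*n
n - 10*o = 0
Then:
No Solution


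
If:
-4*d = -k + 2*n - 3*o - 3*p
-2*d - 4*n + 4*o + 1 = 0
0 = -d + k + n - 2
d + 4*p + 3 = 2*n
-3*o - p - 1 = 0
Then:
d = -11/39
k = 115/78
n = 19/78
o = -23/156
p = -29/52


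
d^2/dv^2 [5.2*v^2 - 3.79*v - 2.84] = 10.4000000000000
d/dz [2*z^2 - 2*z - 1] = 4*z - 2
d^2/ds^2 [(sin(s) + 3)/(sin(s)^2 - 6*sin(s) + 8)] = (-sin(s)^5 - 18*sin(s)^4 + 104*sin(s)^3 - 42*sin(s)^2 - 364*sin(s) + 264)/(sin(s)^2 - 6*sin(s) + 8)^3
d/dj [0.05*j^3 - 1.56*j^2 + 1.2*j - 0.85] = 0.15*j^2 - 3.12*j + 1.2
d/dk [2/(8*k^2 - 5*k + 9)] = 2*(5 - 16*k)/(8*k^2 - 5*k + 9)^2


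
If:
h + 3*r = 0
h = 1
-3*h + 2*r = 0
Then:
No Solution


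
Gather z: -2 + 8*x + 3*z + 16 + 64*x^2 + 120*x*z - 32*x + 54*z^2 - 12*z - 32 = 64*x^2 - 24*x + 54*z^2 + z*(120*x - 9) - 18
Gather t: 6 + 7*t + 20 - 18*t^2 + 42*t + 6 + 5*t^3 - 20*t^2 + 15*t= 5*t^3 - 38*t^2 + 64*t + 32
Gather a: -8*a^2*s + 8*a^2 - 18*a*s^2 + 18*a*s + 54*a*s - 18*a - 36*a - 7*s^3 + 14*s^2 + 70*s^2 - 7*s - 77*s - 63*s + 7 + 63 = a^2*(8 - 8*s) + a*(-18*s^2 + 72*s - 54) - 7*s^3 + 84*s^2 - 147*s + 70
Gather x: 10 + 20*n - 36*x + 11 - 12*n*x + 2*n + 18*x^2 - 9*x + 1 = 22*n + 18*x^2 + x*(-12*n - 45) + 22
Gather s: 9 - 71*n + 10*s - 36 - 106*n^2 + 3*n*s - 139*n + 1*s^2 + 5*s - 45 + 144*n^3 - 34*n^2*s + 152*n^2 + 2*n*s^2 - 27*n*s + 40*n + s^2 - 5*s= 144*n^3 + 46*n^2 - 170*n + s^2*(2*n + 2) + s*(-34*n^2 - 24*n + 10) - 72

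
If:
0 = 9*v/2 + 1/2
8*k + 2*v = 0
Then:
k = 1/36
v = -1/9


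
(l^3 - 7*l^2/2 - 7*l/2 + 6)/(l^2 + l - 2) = (l^2 - 5*l/2 - 6)/(l + 2)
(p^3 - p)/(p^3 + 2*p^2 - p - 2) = p/(p + 2)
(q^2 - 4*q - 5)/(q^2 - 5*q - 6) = (q - 5)/(q - 6)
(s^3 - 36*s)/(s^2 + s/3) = 3*(s^2 - 36)/(3*s + 1)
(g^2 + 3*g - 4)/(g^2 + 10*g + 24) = (g - 1)/(g + 6)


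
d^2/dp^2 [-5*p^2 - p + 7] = -10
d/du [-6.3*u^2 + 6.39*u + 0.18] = 6.39 - 12.6*u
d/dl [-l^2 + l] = 1 - 2*l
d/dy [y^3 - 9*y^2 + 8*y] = 3*y^2 - 18*y + 8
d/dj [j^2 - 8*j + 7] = 2*j - 8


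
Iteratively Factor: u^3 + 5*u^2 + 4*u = (u + 1)*(u^2 + 4*u) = u*(u + 1)*(u + 4)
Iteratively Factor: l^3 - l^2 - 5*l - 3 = (l - 3)*(l^2 + 2*l + 1) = (l - 3)*(l + 1)*(l + 1)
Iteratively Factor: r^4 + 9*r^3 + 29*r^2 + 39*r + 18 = (r + 2)*(r^3 + 7*r^2 + 15*r + 9) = (r + 2)*(r + 3)*(r^2 + 4*r + 3) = (r + 1)*(r + 2)*(r + 3)*(r + 3)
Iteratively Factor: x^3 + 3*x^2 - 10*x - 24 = (x + 4)*(x^2 - x - 6) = (x - 3)*(x + 4)*(x + 2)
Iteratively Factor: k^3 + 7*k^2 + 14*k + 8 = (k + 4)*(k^2 + 3*k + 2) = (k + 2)*(k + 4)*(k + 1)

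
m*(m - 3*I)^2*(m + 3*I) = m^4 - 3*I*m^3 + 9*m^2 - 27*I*m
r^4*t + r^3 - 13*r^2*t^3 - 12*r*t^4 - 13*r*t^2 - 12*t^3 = (r - 4*t)*(r + t)*(r + 3*t)*(r*t + 1)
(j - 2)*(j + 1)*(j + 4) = j^3 + 3*j^2 - 6*j - 8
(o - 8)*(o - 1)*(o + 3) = o^3 - 6*o^2 - 19*o + 24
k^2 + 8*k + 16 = (k + 4)^2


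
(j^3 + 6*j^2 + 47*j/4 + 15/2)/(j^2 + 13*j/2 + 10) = (j^2 + 7*j/2 + 3)/(j + 4)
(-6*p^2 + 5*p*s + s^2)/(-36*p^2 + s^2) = (p - s)/(6*p - s)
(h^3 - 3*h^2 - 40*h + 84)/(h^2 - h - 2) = (h^2 - h - 42)/(h + 1)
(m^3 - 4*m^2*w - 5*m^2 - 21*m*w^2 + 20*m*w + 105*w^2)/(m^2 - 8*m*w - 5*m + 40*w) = (-m^2 + 4*m*w + 21*w^2)/(-m + 8*w)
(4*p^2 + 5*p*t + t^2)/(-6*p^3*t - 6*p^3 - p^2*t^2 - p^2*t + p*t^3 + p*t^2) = (-4*p^2 - 5*p*t - t^2)/(p*(6*p^2*t + 6*p^2 + p*t^2 + p*t - t^3 - t^2))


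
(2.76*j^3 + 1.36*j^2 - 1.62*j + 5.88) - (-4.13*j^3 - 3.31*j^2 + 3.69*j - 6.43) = 6.89*j^3 + 4.67*j^2 - 5.31*j + 12.31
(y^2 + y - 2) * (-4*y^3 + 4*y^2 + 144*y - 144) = -4*y^5 + 156*y^3 - 8*y^2 - 432*y + 288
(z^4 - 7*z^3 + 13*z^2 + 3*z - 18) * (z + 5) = z^5 - 2*z^4 - 22*z^3 + 68*z^2 - 3*z - 90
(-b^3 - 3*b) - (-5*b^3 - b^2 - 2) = 4*b^3 + b^2 - 3*b + 2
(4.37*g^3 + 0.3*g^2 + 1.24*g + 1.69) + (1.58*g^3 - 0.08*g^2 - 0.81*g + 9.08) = 5.95*g^3 + 0.22*g^2 + 0.43*g + 10.77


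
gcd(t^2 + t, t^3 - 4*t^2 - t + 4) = t + 1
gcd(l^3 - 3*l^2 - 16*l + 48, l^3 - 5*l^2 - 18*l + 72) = l^2 + l - 12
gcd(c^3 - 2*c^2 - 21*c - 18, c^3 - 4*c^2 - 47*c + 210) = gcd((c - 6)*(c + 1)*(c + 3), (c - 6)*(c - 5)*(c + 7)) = c - 6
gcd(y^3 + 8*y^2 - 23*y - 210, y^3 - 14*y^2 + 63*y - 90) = y - 5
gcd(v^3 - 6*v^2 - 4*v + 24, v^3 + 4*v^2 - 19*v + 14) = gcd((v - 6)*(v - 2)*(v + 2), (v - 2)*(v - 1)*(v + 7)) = v - 2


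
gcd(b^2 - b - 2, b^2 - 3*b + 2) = b - 2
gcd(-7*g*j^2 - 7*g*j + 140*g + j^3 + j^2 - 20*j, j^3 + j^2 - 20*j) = j^2 + j - 20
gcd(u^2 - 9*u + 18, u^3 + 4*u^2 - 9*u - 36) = u - 3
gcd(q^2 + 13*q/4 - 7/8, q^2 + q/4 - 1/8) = q - 1/4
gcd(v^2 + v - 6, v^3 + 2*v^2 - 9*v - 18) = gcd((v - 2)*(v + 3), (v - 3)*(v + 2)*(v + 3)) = v + 3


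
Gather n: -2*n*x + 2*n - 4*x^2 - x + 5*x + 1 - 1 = n*(2 - 2*x) - 4*x^2 + 4*x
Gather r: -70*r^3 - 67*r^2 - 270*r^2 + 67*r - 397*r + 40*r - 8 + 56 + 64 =-70*r^3 - 337*r^2 - 290*r + 112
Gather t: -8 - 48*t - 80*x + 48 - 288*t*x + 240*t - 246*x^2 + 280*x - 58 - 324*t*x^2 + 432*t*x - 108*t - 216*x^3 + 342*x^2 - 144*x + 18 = t*(-324*x^2 + 144*x + 84) - 216*x^3 + 96*x^2 + 56*x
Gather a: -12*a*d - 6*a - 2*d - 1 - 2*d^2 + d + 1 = a*(-12*d - 6) - 2*d^2 - d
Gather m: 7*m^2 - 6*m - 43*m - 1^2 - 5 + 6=7*m^2 - 49*m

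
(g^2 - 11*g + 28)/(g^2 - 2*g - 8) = (g - 7)/(g + 2)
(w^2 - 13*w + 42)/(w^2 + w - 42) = (w - 7)/(w + 7)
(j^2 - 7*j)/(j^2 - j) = (j - 7)/(j - 1)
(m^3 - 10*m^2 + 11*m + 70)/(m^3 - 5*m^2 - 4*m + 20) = (m - 7)/(m - 2)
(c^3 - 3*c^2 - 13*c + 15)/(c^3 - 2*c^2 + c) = (c^2 - 2*c - 15)/(c*(c - 1))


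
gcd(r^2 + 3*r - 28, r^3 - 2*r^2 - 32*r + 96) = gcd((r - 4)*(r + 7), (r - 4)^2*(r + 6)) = r - 4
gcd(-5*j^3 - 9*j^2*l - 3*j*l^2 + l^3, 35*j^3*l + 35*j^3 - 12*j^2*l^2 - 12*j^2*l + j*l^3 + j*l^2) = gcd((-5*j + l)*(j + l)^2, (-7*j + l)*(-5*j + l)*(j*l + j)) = 5*j - l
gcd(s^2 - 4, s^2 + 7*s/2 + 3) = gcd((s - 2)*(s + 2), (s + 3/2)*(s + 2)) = s + 2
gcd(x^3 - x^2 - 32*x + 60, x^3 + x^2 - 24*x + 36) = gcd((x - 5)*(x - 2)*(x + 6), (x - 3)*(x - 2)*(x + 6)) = x^2 + 4*x - 12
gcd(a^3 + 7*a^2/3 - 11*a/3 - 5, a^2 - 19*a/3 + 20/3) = 1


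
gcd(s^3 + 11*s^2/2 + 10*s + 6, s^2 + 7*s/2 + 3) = s^2 + 7*s/2 + 3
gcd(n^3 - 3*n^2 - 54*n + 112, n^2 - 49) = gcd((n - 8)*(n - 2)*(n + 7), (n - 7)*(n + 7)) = n + 7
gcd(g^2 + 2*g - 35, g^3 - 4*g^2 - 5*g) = g - 5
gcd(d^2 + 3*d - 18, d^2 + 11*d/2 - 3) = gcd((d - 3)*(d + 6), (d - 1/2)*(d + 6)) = d + 6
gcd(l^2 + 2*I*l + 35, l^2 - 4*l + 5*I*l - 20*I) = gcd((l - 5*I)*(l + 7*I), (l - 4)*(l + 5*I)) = 1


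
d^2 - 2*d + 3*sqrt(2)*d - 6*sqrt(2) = (d - 2)*(d + 3*sqrt(2))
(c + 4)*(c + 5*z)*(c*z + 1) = c^3*z + 5*c^2*z^2 + 4*c^2*z + c^2 + 20*c*z^2 + 5*c*z + 4*c + 20*z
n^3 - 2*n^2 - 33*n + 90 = (n - 5)*(n - 3)*(n + 6)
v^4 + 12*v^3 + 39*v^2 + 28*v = v*(v + 1)*(v + 4)*(v + 7)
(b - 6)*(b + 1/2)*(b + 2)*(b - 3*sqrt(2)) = b^4 - 3*sqrt(2)*b^3 - 7*b^3/2 - 14*b^2 + 21*sqrt(2)*b^2/2 - 6*b + 42*sqrt(2)*b + 18*sqrt(2)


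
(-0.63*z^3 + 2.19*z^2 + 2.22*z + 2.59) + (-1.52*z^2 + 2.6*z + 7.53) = -0.63*z^3 + 0.67*z^2 + 4.82*z + 10.12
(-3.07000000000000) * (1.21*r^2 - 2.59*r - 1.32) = -3.7147*r^2 + 7.9513*r + 4.0524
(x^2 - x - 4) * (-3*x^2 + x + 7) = -3*x^4 + 4*x^3 + 18*x^2 - 11*x - 28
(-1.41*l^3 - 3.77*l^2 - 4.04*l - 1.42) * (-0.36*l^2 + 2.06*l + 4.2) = 0.5076*l^5 - 1.5474*l^4 - 12.2338*l^3 - 23.6452*l^2 - 19.8932*l - 5.964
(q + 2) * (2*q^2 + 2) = 2*q^3 + 4*q^2 + 2*q + 4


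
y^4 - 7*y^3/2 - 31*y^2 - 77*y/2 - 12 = (y - 8)*(y + 1/2)*(y + 1)*(y + 3)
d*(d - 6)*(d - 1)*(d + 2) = d^4 - 5*d^3 - 8*d^2 + 12*d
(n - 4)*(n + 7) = n^2 + 3*n - 28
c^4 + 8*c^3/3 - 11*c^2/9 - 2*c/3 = c*(c - 2/3)*(c + 1/3)*(c + 3)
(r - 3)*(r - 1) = r^2 - 4*r + 3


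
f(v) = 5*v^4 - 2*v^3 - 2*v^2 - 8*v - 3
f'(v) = 20*v^3 - 6*v^2 - 4*v - 8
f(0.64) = -8.62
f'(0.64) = -7.77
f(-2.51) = 234.56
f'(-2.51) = -352.03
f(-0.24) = -1.15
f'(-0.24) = -7.66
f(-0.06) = -2.53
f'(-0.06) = -7.79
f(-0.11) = -2.14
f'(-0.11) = -7.66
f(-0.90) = 7.32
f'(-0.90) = -23.84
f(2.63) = 164.96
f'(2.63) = 303.81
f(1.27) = -7.48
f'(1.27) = 18.21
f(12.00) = 99837.00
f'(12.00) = 33640.00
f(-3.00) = 462.00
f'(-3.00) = -590.00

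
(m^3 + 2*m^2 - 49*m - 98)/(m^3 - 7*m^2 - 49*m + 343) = (m + 2)/(m - 7)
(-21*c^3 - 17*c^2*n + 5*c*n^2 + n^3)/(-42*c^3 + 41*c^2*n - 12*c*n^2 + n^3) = (7*c^2 + 8*c*n + n^2)/(14*c^2 - 9*c*n + n^2)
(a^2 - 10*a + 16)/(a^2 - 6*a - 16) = (a - 2)/(a + 2)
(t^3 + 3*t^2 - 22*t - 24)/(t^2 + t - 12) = (t^3 + 3*t^2 - 22*t - 24)/(t^2 + t - 12)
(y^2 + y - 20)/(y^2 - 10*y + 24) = (y + 5)/(y - 6)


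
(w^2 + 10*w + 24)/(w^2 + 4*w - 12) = (w + 4)/(w - 2)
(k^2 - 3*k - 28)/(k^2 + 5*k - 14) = (k^2 - 3*k - 28)/(k^2 + 5*k - 14)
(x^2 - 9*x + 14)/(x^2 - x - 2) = (x - 7)/(x + 1)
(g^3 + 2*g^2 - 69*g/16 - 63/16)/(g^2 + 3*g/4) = g + 5/4 - 21/(4*g)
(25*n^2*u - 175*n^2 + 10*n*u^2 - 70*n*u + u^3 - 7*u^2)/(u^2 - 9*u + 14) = (25*n^2 + 10*n*u + u^2)/(u - 2)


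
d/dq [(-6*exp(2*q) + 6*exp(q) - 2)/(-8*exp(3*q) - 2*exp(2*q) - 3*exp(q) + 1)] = (-48*exp(3*q) + 96*exp(2*q) - 18*exp(q) - 20)*exp(2*q)/(64*exp(6*q) + 32*exp(5*q) + 52*exp(4*q) - 4*exp(3*q) + 5*exp(2*q) - 6*exp(q) + 1)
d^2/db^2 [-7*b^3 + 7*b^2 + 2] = 14 - 42*b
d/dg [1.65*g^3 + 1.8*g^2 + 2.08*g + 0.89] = 4.95*g^2 + 3.6*g + 2.08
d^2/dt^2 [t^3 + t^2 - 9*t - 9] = 6*t + 2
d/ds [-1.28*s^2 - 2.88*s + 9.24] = -2.56*s - 2.88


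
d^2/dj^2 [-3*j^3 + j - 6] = -18*j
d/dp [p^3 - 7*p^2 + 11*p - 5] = 3*p^2 - 14*p + 11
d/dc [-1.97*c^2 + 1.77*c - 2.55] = 1.77 - 3.94*c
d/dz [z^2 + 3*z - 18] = 2*z + 3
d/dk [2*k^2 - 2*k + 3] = 4*k - 2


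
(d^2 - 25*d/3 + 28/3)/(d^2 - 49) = (d - 4/3)/(d + 7)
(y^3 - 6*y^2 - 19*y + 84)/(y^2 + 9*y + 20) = (y^2 - 10*y + 21)/(y + 5)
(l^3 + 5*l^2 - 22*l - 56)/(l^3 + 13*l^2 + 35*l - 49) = (l^2 - 2*l - 8)/(l^2 + 6*l - 7)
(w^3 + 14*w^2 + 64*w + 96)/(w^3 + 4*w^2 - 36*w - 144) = (w + 4)/(w - 6)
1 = 1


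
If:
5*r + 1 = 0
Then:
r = -1/5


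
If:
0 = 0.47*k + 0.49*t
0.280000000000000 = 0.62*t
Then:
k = -0.47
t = 0.45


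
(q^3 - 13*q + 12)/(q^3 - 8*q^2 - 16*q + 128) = (q^2 - 4*q + 3)/(q^2 - 12*q + 32)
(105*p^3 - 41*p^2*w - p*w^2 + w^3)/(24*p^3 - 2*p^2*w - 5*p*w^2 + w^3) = (35*p^2 - 2*p*w - w^2)/(8*p^2 + 2*p*w - w^2)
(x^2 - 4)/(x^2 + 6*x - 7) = (x^2 - 4)/(x^2 + 6*x - 7)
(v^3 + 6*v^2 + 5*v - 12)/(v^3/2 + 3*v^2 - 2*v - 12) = 2*(v^3 + 6*v^2 + 5*v - 12)/(v^3 + 6*v^2 - 4*v - 24)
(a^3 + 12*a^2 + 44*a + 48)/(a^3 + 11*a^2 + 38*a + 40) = (a + 6)/(a + 5)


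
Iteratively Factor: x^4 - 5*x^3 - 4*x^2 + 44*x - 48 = (x + 3)*(x^3 - 8*x^2 + 20*x - 16) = (x - 4)*(x + 3)*(x^2 - 4*x + 4) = (x - 4)*(x - 2)*(x + 3)*(x - 2)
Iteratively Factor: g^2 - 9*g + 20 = (g - 4)*(g - 5)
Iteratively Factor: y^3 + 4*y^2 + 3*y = (y + 3)*(y^2 + y) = (y + 1)*(y + 3)*(y)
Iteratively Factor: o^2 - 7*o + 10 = (o - 5)*(o - 2)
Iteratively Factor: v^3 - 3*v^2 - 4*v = (v)*(v^2 - 3*v - 4) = v*(v + 1)*(v - 4)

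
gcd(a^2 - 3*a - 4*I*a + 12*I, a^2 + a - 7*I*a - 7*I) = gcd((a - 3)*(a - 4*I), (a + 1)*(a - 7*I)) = 1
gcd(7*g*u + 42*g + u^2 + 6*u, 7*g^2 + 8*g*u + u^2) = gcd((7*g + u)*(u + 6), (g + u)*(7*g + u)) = 7*g + u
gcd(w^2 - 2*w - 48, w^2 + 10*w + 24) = w + 6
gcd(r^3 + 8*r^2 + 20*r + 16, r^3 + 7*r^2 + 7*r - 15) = 1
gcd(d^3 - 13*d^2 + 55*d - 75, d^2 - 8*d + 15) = d^2 - 8*d + 15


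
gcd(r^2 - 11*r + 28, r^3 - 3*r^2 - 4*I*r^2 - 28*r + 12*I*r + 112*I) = r - 7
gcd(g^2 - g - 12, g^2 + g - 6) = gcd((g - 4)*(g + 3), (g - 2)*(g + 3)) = g + 3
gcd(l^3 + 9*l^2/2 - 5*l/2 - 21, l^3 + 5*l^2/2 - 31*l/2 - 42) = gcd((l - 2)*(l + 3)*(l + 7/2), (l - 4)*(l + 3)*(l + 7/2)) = l^2 + 13*l/2 + 21/2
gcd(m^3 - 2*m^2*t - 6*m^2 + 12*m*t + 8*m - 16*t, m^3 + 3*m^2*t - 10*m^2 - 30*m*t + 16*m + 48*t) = m - 2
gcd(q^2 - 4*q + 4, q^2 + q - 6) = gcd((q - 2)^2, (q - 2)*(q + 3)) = q - 2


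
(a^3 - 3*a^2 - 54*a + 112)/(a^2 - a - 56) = a - 2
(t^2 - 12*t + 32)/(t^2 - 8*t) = (t - 4)/t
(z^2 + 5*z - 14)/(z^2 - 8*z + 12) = (z + 7)/(z - 6)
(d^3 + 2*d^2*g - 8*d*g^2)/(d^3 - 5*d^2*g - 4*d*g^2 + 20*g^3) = d*(d + 4*g)/(d^2 - 3*d*g - 10*g^2)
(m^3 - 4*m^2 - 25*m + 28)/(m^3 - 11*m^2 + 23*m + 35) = (m^2 + 3*m - 4)/(m^2 - 4*m - 5)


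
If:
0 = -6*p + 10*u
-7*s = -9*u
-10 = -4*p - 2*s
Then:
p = 175/97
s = 135/97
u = 105/97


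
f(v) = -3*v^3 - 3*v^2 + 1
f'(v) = -9*v^2 - 6*v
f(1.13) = -7.16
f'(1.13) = -18.27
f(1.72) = -23.14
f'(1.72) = -36.95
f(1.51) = -16.17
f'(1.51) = -29.58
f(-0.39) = 0.72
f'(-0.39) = 0.97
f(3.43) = -155.36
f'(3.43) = -126.46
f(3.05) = -112.03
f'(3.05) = -102.02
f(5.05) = -461.87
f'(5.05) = -259.82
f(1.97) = -33.58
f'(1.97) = -46.75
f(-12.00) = 4753.00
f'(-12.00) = -1224.00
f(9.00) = -2429.00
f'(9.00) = -783.00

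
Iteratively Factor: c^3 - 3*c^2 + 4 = (c - 2)*(c^2 - c - 2) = (c - 2)^2*(c + 1)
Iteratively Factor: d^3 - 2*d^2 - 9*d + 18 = (d + 3)*(d^2 - 5*d + 6) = (d - 2)*(d + 3)*(d - 3)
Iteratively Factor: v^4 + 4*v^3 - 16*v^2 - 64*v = (v)*(v^3 + 4*v^2 - 16*v - 64) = v*(v + 4)*(v^2 - 16) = v*(v + 4)^2*(v - 4)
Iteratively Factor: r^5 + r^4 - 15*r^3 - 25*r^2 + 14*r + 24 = (r + 3)*(r^4 - 2*r^3 - 9*r^2 + 2*r + 8) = (r + 2)*(r + 3)*(r^3 - 4*r^2 - r + 4) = (r - 4)*(r + 2)*(r + 3)*(r^2 - 1) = (r - 4)*(r + 1)*(r + 2)*(r + 3)*(r - 1)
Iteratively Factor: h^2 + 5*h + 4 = (h + 1)*(h + 4)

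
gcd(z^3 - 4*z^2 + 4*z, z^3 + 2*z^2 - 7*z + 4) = 1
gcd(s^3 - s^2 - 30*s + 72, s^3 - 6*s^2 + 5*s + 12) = s^2 - 7*s + 12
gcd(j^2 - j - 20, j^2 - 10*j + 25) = j - 5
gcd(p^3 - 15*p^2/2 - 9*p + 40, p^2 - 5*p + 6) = p - 2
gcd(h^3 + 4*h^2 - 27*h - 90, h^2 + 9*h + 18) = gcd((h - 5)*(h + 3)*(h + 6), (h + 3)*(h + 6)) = h^2 + 9*h + 18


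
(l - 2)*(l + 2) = l^2 - 4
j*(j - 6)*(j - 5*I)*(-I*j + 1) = -I*j^4 - 4*j^3 + 6*I*j^3 + 24*j^2 - 5*I*j^2 + 30*I*j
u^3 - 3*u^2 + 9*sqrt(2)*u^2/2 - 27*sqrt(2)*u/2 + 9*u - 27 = (u - 3)*(u + 3*sqrt(2)/2)*(u + 3*sqrt(2))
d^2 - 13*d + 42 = (d - 7)*(d - 6)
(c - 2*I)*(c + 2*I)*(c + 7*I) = c^3 + 7*I*c^2 + 4*c + 28*I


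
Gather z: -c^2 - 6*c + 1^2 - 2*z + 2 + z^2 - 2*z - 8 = -c^2 - 6*c + z^2 - 4*z - 5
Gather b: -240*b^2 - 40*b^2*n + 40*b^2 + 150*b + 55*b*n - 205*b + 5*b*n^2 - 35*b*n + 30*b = b^2*(-40*n - 200) + b*(5*n^2 + 20*n - 25)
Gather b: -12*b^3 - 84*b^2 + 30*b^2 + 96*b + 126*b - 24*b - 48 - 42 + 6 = -12*b^3 - 54*b^2 + 198*b - 84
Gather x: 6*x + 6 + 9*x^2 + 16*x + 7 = 9*x^2 + 22*x + 13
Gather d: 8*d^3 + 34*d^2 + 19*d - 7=8*d^3 + 34*d^2 + 19*d - 7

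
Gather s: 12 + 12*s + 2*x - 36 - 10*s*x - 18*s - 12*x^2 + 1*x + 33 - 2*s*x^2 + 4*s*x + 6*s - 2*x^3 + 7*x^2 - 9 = s*(-2*x^2 - 6*x) - 2*x^3 - 5*x^2 + 3*x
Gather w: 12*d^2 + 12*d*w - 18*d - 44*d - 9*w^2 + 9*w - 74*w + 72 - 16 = 12*d^2 - 62*d - 9*w^2 + w*(12*d - 65) + 56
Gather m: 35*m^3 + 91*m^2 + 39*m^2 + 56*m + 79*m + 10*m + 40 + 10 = 35*m^3 + 130*m^2 + 145*m + 50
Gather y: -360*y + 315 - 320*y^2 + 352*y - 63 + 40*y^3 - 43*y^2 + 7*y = 40*y^3 - 363*y^2 - y + 252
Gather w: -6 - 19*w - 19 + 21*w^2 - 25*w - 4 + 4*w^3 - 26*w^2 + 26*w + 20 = 4*w^3 - 5*w^2 - 18*w - 9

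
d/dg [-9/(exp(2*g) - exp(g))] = 9*(2*exp(g) - 1)*exp(-g)/(1 - exp(g))^2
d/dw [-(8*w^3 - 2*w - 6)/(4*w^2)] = (-4*w^3 - w - 6)/(2*w^3)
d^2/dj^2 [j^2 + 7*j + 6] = 2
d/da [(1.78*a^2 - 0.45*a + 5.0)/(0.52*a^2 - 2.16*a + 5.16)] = (-3.6108*a^2 + 13.1696*a + 8.478)/(0.2704*a^4 - 2.2464*a^3 + 10.032*a^2 - 22.2912*a + 26.6256)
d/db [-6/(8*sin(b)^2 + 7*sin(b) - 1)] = 6*(16*sin(b) + 7)*cos(b)/(8*sin(b)^2 + 7*sin(b) - 1)^2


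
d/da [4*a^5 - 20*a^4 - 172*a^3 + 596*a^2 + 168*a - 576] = 20*a^4 - 80*a^3 - 516*a^2 + 1192*a + 168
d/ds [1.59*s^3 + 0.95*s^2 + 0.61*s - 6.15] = 4.77*s^2 + 1.9*s + 0.61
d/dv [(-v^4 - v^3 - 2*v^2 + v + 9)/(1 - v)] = (3*v^4 - 2*v^3 - v^2 - 4*v + 10)/(v^2 - 2*v + 1)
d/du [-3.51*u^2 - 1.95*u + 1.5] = -7.02*u - 1.95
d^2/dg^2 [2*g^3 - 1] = 12*g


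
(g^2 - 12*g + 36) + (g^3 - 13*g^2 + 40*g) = g^3 - 12*g^2 + 28*g + 36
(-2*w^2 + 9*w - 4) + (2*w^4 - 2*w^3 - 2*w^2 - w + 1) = 2*w^4 - 2*w^3 - 4*w^2 + 8*w - 3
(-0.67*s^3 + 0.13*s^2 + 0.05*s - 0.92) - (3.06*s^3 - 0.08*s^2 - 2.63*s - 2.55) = -3.73*s^3 + 0.21*s^2 + 2.68*s + 1.63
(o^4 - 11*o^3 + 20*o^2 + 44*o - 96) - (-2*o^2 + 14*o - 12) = o^4 - 11*o^3 + 22*o^2 + 30*o - 84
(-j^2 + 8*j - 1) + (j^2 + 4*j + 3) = 12*j + 2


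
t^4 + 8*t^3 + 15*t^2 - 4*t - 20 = (t - 1)*(t + 2)^2*(t + 5)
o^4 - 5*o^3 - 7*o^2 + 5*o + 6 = (o - 6)*(o - 1)*(o + 1)^2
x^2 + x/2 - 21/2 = (x - 3)*(x + 7/2)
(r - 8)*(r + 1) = r^2 - 7*r - 8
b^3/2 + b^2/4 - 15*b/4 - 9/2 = (b/2 + 1)*(b - 3)*(b + 3/2)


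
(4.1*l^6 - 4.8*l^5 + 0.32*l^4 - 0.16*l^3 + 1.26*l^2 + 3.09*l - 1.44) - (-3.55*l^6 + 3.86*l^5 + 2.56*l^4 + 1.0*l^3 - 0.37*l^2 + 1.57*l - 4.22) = 7.65*l^6 - 8.66*l^5 - 2.24*l^4 - 1.16*l^3 + 1.63*l^2 + 1.52*l + 2.78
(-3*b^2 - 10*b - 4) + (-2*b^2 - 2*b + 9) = -5*b^2 - 12*b + 5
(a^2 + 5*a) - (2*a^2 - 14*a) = -a^2 + 19*a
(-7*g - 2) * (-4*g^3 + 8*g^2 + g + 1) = 28*g^4 - 48*g^3 - 23*g^2 - 9*g - 2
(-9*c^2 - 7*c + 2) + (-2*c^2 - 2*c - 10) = -11*c^2 - 9*c - 8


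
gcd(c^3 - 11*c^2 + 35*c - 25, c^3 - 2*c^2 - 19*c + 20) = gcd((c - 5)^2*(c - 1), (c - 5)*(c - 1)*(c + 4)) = c^2 - 6*c + 5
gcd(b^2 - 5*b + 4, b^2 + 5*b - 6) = b - 1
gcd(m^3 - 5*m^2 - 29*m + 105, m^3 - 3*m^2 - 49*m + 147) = m^2 - 10*m + 21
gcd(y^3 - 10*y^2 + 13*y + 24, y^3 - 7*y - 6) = y^2 - 2*y - 3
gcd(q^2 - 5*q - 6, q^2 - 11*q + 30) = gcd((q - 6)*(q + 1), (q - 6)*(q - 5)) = q - 6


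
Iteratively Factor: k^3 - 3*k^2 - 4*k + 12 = (k - 3)*(k^2 - 4) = (k - 3)*(k + 2)*(k - 2)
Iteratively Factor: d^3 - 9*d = (d - 3)*(d^2 + 3*d) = d*(d - 3)*(d + 3)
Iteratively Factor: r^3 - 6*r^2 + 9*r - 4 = (r - 1)*(r^2 - 5*r + 4) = (r - 1)^2*(r - 4)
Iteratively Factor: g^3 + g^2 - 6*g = (g + 3)*(g^2 - 2*g) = g*(g + 3)*(g - 2)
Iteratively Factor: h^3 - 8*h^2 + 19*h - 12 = (h - 1)*(h^2 - 7*h + 12) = (h - 3)*(h - 1)*(h - 4)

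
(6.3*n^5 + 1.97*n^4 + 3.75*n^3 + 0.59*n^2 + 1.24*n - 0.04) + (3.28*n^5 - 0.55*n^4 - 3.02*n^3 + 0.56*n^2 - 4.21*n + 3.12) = 9.58*n^5 + 1.42*n^4 + 0.73*n^3 + 1.15*n^2 - 2.97*n + 3.08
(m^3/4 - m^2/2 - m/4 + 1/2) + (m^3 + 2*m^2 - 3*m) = 5*m^3/4 + 3*m^2/2 - 13*m/4 + 1/2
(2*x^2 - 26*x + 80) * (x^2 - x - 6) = 2*x^4 - 28*x^3 + 94*x^2 + 76*x - 480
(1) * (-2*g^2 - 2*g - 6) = -2*g^2 - 2*g - 6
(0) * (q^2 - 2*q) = 0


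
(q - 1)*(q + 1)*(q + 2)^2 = q^4 + 4*q^3 + 3*q^2 - 4*q - 4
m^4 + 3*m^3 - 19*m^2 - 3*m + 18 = (m - 3)*(m - 1)*(m + 1)*(m + 6)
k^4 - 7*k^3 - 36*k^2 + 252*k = k*(k - 7)*(k - 6)*(k + 6)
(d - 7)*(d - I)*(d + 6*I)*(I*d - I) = I*d^4 - 5*d^3 - 8*I*d^3 + 40*d^2 + 13*I*d^2 - 35*d - 48*I*d + 42*I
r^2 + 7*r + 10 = (r + 2)*(r + 5)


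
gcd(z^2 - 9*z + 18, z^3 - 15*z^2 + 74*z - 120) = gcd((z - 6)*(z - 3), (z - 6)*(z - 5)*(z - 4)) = z - 6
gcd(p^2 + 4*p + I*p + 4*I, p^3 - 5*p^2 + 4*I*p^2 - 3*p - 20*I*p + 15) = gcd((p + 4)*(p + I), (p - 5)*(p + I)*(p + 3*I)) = p + I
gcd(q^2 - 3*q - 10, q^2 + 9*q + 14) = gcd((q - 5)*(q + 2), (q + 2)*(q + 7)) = q + 2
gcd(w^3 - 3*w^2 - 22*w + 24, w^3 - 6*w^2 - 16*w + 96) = w^2 - 2*w - 24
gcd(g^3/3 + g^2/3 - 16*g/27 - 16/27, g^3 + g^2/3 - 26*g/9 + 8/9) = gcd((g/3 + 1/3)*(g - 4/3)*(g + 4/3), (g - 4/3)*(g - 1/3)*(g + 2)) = g - 4/3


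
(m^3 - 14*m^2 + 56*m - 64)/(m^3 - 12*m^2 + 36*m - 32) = (m - 4)/(m - 2)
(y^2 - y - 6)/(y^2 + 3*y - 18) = (y + 2)/(y + 6)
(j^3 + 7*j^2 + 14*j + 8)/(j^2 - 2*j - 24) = (j^2 + 3*j + 2)/(j - 6)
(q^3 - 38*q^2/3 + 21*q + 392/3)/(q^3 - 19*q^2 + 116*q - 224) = (q + 7/3)/(q - 4)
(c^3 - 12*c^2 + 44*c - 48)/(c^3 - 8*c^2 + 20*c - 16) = (c - 6)/(c - 2)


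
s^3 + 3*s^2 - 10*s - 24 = (s - 3)*(s + 2)*(s + 4)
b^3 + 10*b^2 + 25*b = b*(b + 5)^2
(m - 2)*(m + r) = m^2 + m*r - 2*m - 2*r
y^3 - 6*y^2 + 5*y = y*(y - 5)*(y - 1)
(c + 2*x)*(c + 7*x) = c^2 + 9*c*x + 14*x^2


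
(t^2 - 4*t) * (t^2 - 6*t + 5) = t^4 - 10*t^3 + 29*t^2 - 20*t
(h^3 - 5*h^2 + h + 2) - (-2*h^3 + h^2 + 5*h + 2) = 3*h^3 - 6*h^2 - 4*h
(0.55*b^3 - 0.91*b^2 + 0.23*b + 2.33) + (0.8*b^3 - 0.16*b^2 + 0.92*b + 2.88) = 1.35*b^3 - 1.07*b^2 + 1.15*b + 5.21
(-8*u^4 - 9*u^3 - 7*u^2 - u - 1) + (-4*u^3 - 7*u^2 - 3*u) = -8*u^4 - 13*u^3 - 14*u^2 - 4*u - 1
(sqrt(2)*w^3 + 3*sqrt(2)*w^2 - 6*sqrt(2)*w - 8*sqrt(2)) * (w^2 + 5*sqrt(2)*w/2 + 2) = sqrt(2)*w^5 + 3*sqrt(2)*w^4 + 5*w^4 - 4*sqrt(2)*w^3 + 15*w^3 - 30*w^2 - 2*sqrt(2)*w^2 - 40*w - 12*sqrt(2)*w - 16*sqrt(2)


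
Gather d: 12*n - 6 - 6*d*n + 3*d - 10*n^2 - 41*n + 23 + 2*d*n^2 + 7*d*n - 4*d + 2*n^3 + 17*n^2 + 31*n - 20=d*(2*n^2 + n - 1) + 2*n^3 + 7*n^2 + 2*n - 3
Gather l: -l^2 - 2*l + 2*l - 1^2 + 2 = 1 - l^2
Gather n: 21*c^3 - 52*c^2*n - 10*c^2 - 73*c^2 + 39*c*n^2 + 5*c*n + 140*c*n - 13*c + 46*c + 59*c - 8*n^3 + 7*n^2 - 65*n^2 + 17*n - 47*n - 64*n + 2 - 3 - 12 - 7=21*c^3 - 83*c^2 + 92*c - 8*n^3 + n^2*(39*c - 58) + n*(-52*c^2 + 145*c - 94) - 20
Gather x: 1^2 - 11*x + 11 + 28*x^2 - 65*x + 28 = 28*x^2 - 76*x + 40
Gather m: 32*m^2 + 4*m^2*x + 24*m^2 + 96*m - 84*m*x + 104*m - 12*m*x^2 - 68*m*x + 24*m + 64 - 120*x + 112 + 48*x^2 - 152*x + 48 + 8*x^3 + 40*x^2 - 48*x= m^2*(4*x + 56) + m*(-12*x^2 - 152*x + 224) + 8*x^3 + 88*x^2 - 320*x + 224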